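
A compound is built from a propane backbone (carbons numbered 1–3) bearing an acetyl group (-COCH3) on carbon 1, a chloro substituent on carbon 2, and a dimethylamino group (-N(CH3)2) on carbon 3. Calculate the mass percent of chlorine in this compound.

Atom tally by fragment:
  CH3COCH2 → C:3 H:5 O:1
  CH(Cl) → C:1 H:1 Cl:1
  CH2N(CH3)2 → C:3 H:8 N:1
Element totals:
  C: 7
  H: 14
  Cl: 1
  N: 1
  O: 1
Molecular formula: C7H14ClNO.
Molar mass = 163.645 g/mol.
Mass from Cl: 1 × 35.45 = 35.450 g/mol.
%Cl = 35.450 / 163.645 × 100 = 21.66%.

21.66%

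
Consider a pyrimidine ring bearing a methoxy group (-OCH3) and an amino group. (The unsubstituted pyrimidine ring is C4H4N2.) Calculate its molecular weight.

Atom tally by fragment:
  pyrimidine ring core → C:4 H:4 N:2
  (− 2 ring H displaced by substituents)
  + OCH3 → C:1 H:3 O:1
  + NH2 → N:1 H:2
Element totals:
  C: 5
  H: 7
  N: 3
  O: 1
Molecular formula: C5H7N3O.
  M = 5(12.011) + 7(1.008) + 3(14.007) + 15.999
    = 60.055 + 7.056 + 42.021 + 15.999 = 125.131

125.13 g/mol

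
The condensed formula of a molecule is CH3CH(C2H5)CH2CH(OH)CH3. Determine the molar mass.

Atom tally by fragment:
  CH3 → C:1 H:3
  CH(C2H5) → C:3 H:6
  CH2 → C:1 H:2
  CH(OH) → C:1 H:2 O:1
  CH3 → C:1 H:3
Element totals:
  C: 7
  H: 16
  O: 1
Molecular formula: C7H16O.
  M = 7(12.011) + 16(1.008) + 15.999
    = 84.077 + 16.128 + 15.999 = 116.204

116.20 g/mol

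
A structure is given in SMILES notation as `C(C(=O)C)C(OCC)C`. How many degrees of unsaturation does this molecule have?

Atom tally by fragment:
  CH3COCH2 → C:3 H:5 O:1
  CH(OC2H5) → C:3 H:6 O:1
  CH3 → C:1 H:3
Element totals:
  C: 7
  H: 14
  O: 2
Molecular formula: C7H14O2.
DoU = (2C + 2 + N − H − X) / 2 = (2·7 + 2 + 0 − 14 − 0) / 2 = 1.

1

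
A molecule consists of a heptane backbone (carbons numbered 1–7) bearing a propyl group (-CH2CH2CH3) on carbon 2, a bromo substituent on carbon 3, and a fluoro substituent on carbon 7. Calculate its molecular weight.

Atom tally by fragment:
  CH3 → C:1 H:3
  CH(CH2CH2CH3) → C:4 H:8
  CH(Br) → C:1 H:1 Br:1
  CH2 → C:1 H:2
  CH2 → C:1 H:2
  CH2 → C:1 H:2
  CH2F → C:1 H:2 F:1
Element totals:
  C: 10
  H: 20
  Br: 1
  F: 1
Molecular formula: C10H20BrF.
  M = 10(12.011) + 20(1.008) + 79.904 + 18.998
    = 120.110 + 20.160 + 79.904 + 18.998 = 239.172

239.17 g/mol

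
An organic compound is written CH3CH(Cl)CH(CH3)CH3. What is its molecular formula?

C5H11Cl

Atom tally by fragment:
  CH3 → C:1 H:3
  CH(Cl) → C:1 H:1 Cl:1
  CH(CH3) → C:2 H:4
  CH3 → C:1 H:3
Element totals:
  C: 5
  H: 11
  Cl: 1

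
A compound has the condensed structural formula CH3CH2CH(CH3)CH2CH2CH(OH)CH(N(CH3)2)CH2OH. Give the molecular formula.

Atom tally by fragment:
  CH3 → C:1 H:3
  CH2 → C:1 H:2
  CH(CH3) → C:2 H:4
  CH2 → C:1 H:2
  CH2 → C:1 H:2
  CH(OH) → C:1 H:2 O:1
  CH(N(CH3)2) → C:3 H:7 N:1
  CH2OH → C:1 H:3 O:1
Element totals:
  C: 11
  H: 25
  N: 1
  O: 2

C11H25NO2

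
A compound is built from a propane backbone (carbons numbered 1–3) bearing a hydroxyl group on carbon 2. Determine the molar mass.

60.10 g/mol

Atom tally by fragment:
  CH3 → C:1 H:3
  CH(OH) → C:1 H:2 O:1
  CH3 → C:1 H:3
Element totals:
  C: 3
  H: 8
  O: 1
Molecular formula: C3H8O.
  M = 3(12.011) + 8(1.008) + 15.999
    = 36.033 + 8.064 + 15.999 = 60.096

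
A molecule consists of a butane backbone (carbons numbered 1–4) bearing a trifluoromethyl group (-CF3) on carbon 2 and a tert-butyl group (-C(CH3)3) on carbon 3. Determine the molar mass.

Atom tally by fragment:
  CH3 → C:1 H:3
  CH(CF3) → C:2 H:1 F:3
  CH(C(CH3)3) → C:5 H:10
  CH3 → C:1 H:3
Element totals:
  C: 9
  H: 17
  F: 3
Molecular formula: C9H17F3.
  M = 9(12.011) + 17(1.008) + 3(18.998)
    = 108.099 + 17.136 + 56.994 = 182.229

182.23 g/mol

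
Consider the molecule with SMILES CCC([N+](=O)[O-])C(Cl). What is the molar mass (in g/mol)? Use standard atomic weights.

Atom tally by fragment:
  CH3 → C:1 H:3
  CH2 → C:1 H:2
  CH(NO2) → C:1 H:1 N:1 O:2
  CH2Cl → C:1 H:2 Cl:1
Element totals:
  C: 4
  H: 8
  Cl: 1
  N: 1
  O: 2
Molecular formula: C4H8ClNO2.
  M = 4(12.011) + 8(1.008) + 35.45 + 14.007 + 2(15.999)
    = 48.044 + 8.064 + 35.450 + 14.007 + 31.998 = 137.563

137.56 g/mol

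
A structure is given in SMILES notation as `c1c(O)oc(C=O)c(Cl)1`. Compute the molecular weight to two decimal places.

146.53 g/mol

Atom tally by fragment:
  furan ring core → C:4 H:4 O:1
  (− 3 ring H displaced by substituents)
  + OH → O:1 H:1
  + CHO → C:1 H:1 O:1
  + Cl → Cl:1
Element totals:
  C: 5
  H: 3
  Cl: 1
  O: 3
Molecular formula: C5H3ClO3.
  M = 5(12.011) + 3(1.008) + 35.45 + 3(15.999)
    = 60.055 + 3.024 + 35.450 + 47.997 = 146.526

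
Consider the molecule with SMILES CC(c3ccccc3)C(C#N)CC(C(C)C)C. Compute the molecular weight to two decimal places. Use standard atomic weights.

Atom tally by fragment:
  CH3 → C:1 H:3
  CH(C6H5) → C:7 H:6
  CH(CN) → C:2 H:1 N:1
  CH2 → C:1 H:2
  CH(CH(CH3)2) → C:4 H:8
  CH3 → C:1 H:3
Element totals:
  C: 16
  H: 23
  N: 1
Molecular formula: C16H23N.
  M = 16(12.011) + 23(1.008) + 14.007
    = 192.176 + 23.184 + 14.007 = 229.367

229.37 g/mol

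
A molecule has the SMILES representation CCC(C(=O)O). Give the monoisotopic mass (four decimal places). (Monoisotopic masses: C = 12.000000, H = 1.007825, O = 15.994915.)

88.0524

Atom tally by fragment:
  CH3 → C:1 H:3
  CH2 → C:1 H:2
  CH2COOH → C:2 H:3 O:2
Element totals:
  C: 4
  H: 8
  O: 2
Molecular formula: C4H8O2.
  M = 4(12.0) + 8(1.007825) + 2(15.994915)
    = 48.000000 + 8.062600 + 31.989830 = 88.052430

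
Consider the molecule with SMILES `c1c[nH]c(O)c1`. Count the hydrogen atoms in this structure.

Atom tally by fragment:
  pyrrole ring core → C:4 H:5 N:1
  (− 1 ring H displaced by substituents)
  + OH → O:1 H:1
Element totals:
  C: 4
  H: 5
  N: 1
  O: 1

5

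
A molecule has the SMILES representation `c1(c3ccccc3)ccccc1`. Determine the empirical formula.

C6H5

Atom tally by fragment:
  benzene ring core → C:6 H:6
  (− 1 ring H displaced by substituents)
  + C6H5 → C:6 H:5
Element totals:
  C: 12
  H: 10
Molecular formula: C12H10.
gcd of subscripts = 2; dividing each by 2:
  C: 12/2 = 6
  H: 10/2 = 5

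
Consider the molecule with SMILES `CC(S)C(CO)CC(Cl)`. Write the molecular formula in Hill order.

Atom tally by fragment:
  CH3 → C:1 H:3
  CH(SH) → C:1 H:2 S:1
  CH(CH2OH) → C:2 H:4 O:1
  CH2 → C:1 H:2
  CH2Cl → C:1 H:2 Cl:1
Element totals:
  C: 6
  H: 13
  Cl: 1
  O: 1
  S: 1

C6H13ClOS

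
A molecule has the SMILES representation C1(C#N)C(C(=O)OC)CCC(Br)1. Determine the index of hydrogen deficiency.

4

Atom tally by fragment:
  cyclopentane ring core → C:5 H:10
  (− 3 ring H displaced by substituents)
  + CN → C:1 N:1
  + COOCH3 → C:2 H:3 O:2
  + Br → Br:1
Element totals:
  C: 8
  H: 10
  Br: 1
  N: 1
  O: 2
Molecular formula: C8H10BrNO2.
DoU = (2C + 2 + N − H − X) / 2 = (2·8 + 2 + 1 − 10 − 1) / 2 = 4.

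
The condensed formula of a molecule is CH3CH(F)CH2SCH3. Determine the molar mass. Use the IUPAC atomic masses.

Atom tally by fragment:
  CH3 → C:1 H:3
  CH(F) → C:1 H:1 F:1
  CH2SCH3 → C:2 H:5 S:1
Element totals:
  C: 4
  H: 9
  F: 1
  S: 1
Molecular formula: C4H9FS.
  M = 4(12.011) + 9(1.008) + 18.998 + 32.06
    = 48.044 + 9.072 + 18.998 + 32.060 = 108.174

108.17 g/mol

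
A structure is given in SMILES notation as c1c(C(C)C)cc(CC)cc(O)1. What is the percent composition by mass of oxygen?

Atom tally by fragment:
  benzene ring core → C:6 H:6
  (− 3 ring H displaced by substituents)
  + CH(CH3)2 → C:3 H:7
  + C2H5 → C:2 H:5
  + OH → O:1 H:1
Element totals:
  C: 11
  H: 16
  O: 1
Molecular formula: C11H16O.
Molar mass = 164.248 g/mol.
Mass from O: 1 × 15.999 = 15.999 g/mol.
%O = 15.999 / 164.248 × 100 = 9.74%.

9.74%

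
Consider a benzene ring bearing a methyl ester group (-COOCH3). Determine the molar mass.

136.15 g/mol

Atom tally by fragment:
  benzene ring core → C:6 H:6
  (− 1 ring H displaced by substituents)
  + COOCH3 → C:2 H:3 O:2
Element totals:
  C: 8
  H: 8
  O: 2
Molecular formula: C8H8O2.
  M = 8(12.011) + 8(1.008) + 2(15.999)
    = 96.088 + 8.064 + 31.998 = 136.150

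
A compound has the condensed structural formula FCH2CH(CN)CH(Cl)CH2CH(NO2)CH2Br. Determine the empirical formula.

Element totals:
  C: 7
  H: 9
  Br: 1
  Cl: 1
  F: 1
  N: 2
  O: 2
Molecular formula: C7H9BrClFN2O2.
gcd of subscripts (1, 7, 1, 1, 9, 2, 2) = 1, so the empirical formula equals the molecular formula.

C7H9BrClFN2O2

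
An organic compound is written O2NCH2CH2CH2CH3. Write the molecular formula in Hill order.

C4H9NO2

Element totals:
  C: 4
  H: 9
  N: 1
  O: 2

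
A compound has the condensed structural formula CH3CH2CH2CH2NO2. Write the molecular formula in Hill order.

Atom tally by fragment:
  CH3 → C:1 H:3
  CH2 → C:1 H:2
  CH2 → C:1 H:2
  CH2NO2 → C:1 H:2 N:1 O:2
Element totals:
  C: 4
  H: 9
  N: 1
  O: 2

C4H9NO2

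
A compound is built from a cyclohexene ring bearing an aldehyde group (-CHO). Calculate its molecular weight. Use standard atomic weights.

110.16 g/mol

Atom tally by fragment:
  cyclohexene ring core → C:6 H:10
  (− 1 ring H displaced by substituents)
  + CHO → C:1 H:1 O:1
Element totals:
  C: 7
  H: 10
  O: 1
Molecular formula: C7H10O.
  M = 7(12.011) + 10(1.008) + 15.999
    = 84.077 + 10.080 + 15.999 = 110.156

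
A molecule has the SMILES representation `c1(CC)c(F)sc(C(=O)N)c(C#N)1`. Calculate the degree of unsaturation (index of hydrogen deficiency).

Atom tally by fragment:
  thiophene ring core → C:4 H:4 S:1
  (− 4 ring H displaced by substituents)
  + C2H5 → C:2 H:5
  + F → F:1
  + CONH2 → C:1 H:2 O:1 N:1
  + CN → C:1 N:1
Element totals:
  C: 8
  H: 7
  F: 1
  N: 2
  O: 1
  S: 1
Molecular formula: C8H7FN2OS.
DoU = (2C + 2 + N − H − X) / 2 = (2·8 + 2 + 2 − 7 − 1) / 2 = 6.

6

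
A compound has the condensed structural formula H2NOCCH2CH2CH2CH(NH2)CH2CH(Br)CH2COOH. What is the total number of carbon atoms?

Atom tally by fragment:
  H2NOCCH2 → C:2 H:4 O:1 N:1
  CH2 → C:1 H:2
  CH2 → C:1 H:2
  CH(NH2) → C:1 H:3 N:1
  CH2 → C:1 H:2
  CH(Br) → C:1 H:1 Br:1
  CH2COOH → C:2 H:3 O:2
Element totals:
  C: 9
  H: 17
  Br: 1
  N: 2
  O: 3

9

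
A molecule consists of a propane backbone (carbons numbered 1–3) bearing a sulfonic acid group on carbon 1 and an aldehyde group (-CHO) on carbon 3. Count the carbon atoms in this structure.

Atom tally by fragment:
  HO3SCH2 → C:1 H:3 S:1 O:3
  CH2 → C:1 H:2
  CH2CHO → C:2 H:3 O:1
Element totals:
  C: 4
  H: 8
  O: 4
  S: 1

4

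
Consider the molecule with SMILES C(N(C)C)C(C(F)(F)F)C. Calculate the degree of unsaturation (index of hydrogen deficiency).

Atom tally by fragment:
  (CH3)2NCH2 → C:3 H:8 N:1
  CH(CF3) → C:2 H:1 F:3
  CH3 → C:1 H:3
Element totals:
  C: 6
  H: 12
  F: 3
  N: 1
Molecular formula: C6H12F3N.
DoU = (2C + 2 + N − H − X) / 2 = (2·6 + 2 + 1 − 12 − 3) / 2 = 0.

0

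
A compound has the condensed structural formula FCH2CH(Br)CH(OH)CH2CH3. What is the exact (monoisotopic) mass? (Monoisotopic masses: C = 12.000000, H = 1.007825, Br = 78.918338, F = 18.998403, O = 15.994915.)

183.9899

Atom tally by fragment:
  FCH2 → C:1 H:2 F:1
  CH(Br) → C:1 H:1 Br:1
  CH(OH) → C:1 H:2 O:1
  CH2 → C:1 H:2
  CH3 → C:1 H:3
Element totals:
  C: 5
  H: 10
  Br: 1
  F: 1
  O: 1
Molecular formula: C5H10BrFO.
  M = 5(12.0) + 10(1.007825) + 78.918338 + 18.998403 + 15.994915
    = 60.000000 + 10.078250 + 78.918338 + 18.998403 + 15.994915 = 183.989906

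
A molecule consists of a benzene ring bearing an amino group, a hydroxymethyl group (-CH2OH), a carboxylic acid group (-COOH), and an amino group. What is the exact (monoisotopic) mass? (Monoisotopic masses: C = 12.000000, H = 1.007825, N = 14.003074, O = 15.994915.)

182.0691

Atom tally by fragment:
  benzene ring core → C:6 H:6
  (− 4 ring H displaced by substituents)
  + NH2 → N:1 H:2
  + CH2OH → C:1 H:3 O:1
  + COOH → C:1 H:1 O:2
  + NH2 → N:1 H:2
Element totals:
  C: 8
  H: 10
  N: 2
  O: 3
Molecular formula: C8H10N2O3.
  M = 8(12.0) + 10(1.007825) + 2(14.003074) + 3(15.994915)
    = 96.000000 + 10.078250 + 28.006148 + 47.984745 = 182.069143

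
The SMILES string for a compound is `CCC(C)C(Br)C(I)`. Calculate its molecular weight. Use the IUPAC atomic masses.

Atom tally by fragment:
  CH3 → C:1 H:3
  CH2 → C:1 H:2
  CH(CH3) → C:2 H:4
  CH(Br) → C:1 H:1 Br:1
  CH2I → C:1 H:2 I:1
Element totals:
  C: 6
  H: 12
  Br: 1
  I: 1
Molecular formula: C6H12BrI.
  M = 6(12.011) + 12(1.008) + 79.904 + 126.904
    = 72.066 + 12.096 + 79.904 + 126.904 = 290.970

290.97 g/mol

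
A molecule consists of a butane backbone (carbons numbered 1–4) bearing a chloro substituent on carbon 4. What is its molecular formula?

Atom tally by fragment:
  CH3 → C:1 H:3
  CH2 → C:1 H:2
  CH2 → C:1 H:2
  CH2Cl → C:1 H:2 Cl:1
Element totals:
  C: 4
  H: 9
  Cl: 1

C4H9Cl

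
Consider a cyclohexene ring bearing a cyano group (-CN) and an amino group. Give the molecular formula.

Atom tally by fragment:
  cyclohexene ring core → C:6 H:10
  (− 2 ring H displaced by substituents)
  + CN → C:1 N:1
  + NH2 → N:1 H:2
Element totals:
  C: 7
  H: 10
  N: 2

C7H10N2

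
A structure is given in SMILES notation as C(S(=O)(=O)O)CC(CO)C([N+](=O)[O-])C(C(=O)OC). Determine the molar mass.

Atom tally by fragment:
  HO3SCH2 → C:1 H:3 S:1 O:3
  CH2 → C:1 H:2
  CH(CH2OH) → C:2 H:4 O:1
  CH(NO2) → C:1 H:1 N:1 O:2
  CH2COOCH3 → C:3 H:5 O:2
Element totals:
  C: 8
  H: 15
  N: 1
  O: 8
  S: 1
Molecular formula: C8H15NO8S.
  M = 8(12.011) + 15(1.008) + 14.007 + 8(15.999) + 32.06
    = 96.088 + 15.120 + 14.007 + 127.992 + 32.060 = 285.267

285.27 g/mol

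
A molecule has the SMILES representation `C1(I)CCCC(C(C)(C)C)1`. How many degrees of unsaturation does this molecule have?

1

Atom tally by fragment:
  cyclopentane ring core → C:5 H:10
  (− 2 ring H displaced by substituents)
  + I → I:1
  + C(CH3)3 → C:4 H:9
Element totals:
  C: 9
  H: 17
  I: 1
Molecular formula: C9H17I.
DoU = (2C + 2 + N − H − X) / 2 = (2·9 + 2 + 0 − 17 − 1) / 2 = 1.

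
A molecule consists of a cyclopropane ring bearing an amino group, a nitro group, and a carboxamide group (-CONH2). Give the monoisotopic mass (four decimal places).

145.0487

Atom tally by fragment:
  cyclopropane ring core → C:3 H:6
  (− 3 ring H displaced by substituents)
  + NH2 → N:1 H:2
  + NO2 → N:1 O:2
  + CONH2 → C:1 H:2 O:1 N:1
Element totals:
  C: 4
  H: 7
  N: 3
  O: 3
Molecular formula: C4H7N3O3.
  M = 4(12.0) + 7(1.007825) + 3(14.003074) + 3(15.994915)
    = 48.000000 + 7.054775 + 42.009222 + 47.984745 = 145.048742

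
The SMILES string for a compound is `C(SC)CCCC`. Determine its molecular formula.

Atom tally by fragment:
  CH3SCH2 → C:2 H:5 S:1
  CH2 → C:1 H:2
  CH2 → C:1 H:2
  CH2 → C:1 H:2
  CH3 → C:1 H:3
Element totals:
  C: 6
  H: 14
  S: 1

C6H14S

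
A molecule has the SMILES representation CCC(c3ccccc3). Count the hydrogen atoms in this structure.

Atom tally by fragment:
  CH3 → C:1 H:3
  CH2 → C:1 H:2
  CH2C6H5 → C:7 H:7
Element totals:
  C: 9
  H: 12

12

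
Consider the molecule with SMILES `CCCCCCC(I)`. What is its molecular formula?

C7H15I

Atom tally by fragment:
  CH3 → C:1 H:3
  CH2 → C:1 H:2
  CH2 → C:1 H:2
  CH2 → C:1 H:2
  CH2 → C:1 H:2
  CH2 → C:1 H:2
  CH2I → C:1 H:2 I:1
Element totals:
  C: 7
  H: 15
  I: 1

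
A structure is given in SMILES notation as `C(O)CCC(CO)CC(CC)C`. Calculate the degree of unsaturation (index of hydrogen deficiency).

0

Atom tally by fragment:
  HOCH2 → C:1 H:3 O:1
  CH2 → C:1 H:2
  CH2 → C:1 H:2
  CH(CH2OH) → C:2 H:4 O:1
  CH2 → C:1 H:2
  CH(C2H5) → C:3 H:6
  CH3 → C:1 H:3
Element totals:
  C: 10
  H: 22
  O: 2
Molecular formula: C10H22O2.
DoU = (2C + 2 + N − H − X) / 2 = (2·10 + 2 + 0 − 22 − 0) / 2 = 0.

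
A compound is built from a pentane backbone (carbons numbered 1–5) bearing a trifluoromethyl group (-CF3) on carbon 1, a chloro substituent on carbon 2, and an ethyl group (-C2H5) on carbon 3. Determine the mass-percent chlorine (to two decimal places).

17.49%

Atom tally by fragment:
  F3CCH2 → C:2 H:2 F:3
  CH(Cl) → C:1 H:1 Cl:1
  CH(C2H5) → C:3 H:6
  CH2 → C:1 H:2
  CH3 → C:1 H:3
Element totals:
  C: 8
  H: 14
  Cl: 1
  F: 3
Molecular formula: C8H14ClF3.
Molar mass = 202.644 g/mol.
Mass from Cl: 1 × 35.45 = 35.450 g/mol.
%Cl = 35.450 / 202.644 × 100 = 17.49%.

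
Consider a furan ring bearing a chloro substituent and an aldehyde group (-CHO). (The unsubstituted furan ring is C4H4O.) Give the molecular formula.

Atom tally by fragment:
  furan ring core → C:4 H:4 O:1
  (− 2 ring H displaced by substituents)
  + Cl → Cl:1
  + CHO → C:1 H:1 O:1
Element totals:
  C: 5
  H: 3
  Cl: 1
  O: 2

C5H3ClO2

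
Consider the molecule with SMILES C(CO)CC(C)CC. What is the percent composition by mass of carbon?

72.35%

Atom tally by fragment:
  HOCH2CH2 → C:2 H:5 O:1
  CH2 → C:1 H:2
  CH(CH3) → C:2 H:4
  CH2 → C:1 H:2
  CH3 → C:1 H:3
Element totals:
  C: 7
  H: 16
  O: 1
Molecular formula: C7H16O.
Molar mass = 116.204 g/mol.
Mass from C: 7 × 12.011 = 84.077 g/mol.
%C = 84.077 / 116.204 × 100 = 72.35%.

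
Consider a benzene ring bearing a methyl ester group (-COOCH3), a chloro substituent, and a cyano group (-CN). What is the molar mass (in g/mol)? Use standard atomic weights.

195.60 g/mol

Atom tally by fragment:
  benzene ring core → C:6 H:6
  (− 3 ring H displaced by substituents)
  + COOCH3 → C:2 H:3 O:2
  + Cl → Cl:1
  + CN → C:1 N:1
Element totals:
  C: 9
  H: 6
  Cl: 1
  N: 1
  O: 2
Molecular formula: C9H6ClNO2.
  M = 9(12.011) + 6(1.008) + 35.45 + 14.007 + 2(15.999)
    = 108.099 + 6.048 + 35.450 + 14.007 + 31.998 = 195.602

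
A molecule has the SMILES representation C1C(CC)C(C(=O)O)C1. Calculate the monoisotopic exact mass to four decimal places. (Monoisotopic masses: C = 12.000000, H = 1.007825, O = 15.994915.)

128.0837

Atom tally by fragment:
  cyclobutane ring core → C:4 H:8
  (− 2 ring H displaced by substituents)
  + C2H5 → C:2 H:5
  + COOH → C:1 H:1 O:2
Element totals:
  C: 7
  H: 12
  O: 2
Molecular formula: C7H12O2.
  M = 7(12.0) + 12(1.007825) + 2(15.994915)
    = 84.000000 + 12.093900 + 31.989830 = 128.083730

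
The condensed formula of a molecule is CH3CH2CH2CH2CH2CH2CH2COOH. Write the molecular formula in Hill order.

Element totals:
  C: 8
  H: 16
  O: 2

C8H16O2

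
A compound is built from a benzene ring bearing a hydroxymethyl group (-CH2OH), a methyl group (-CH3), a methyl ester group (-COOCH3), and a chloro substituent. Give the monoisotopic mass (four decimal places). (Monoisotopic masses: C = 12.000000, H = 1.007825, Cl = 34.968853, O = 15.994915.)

214.0397

Atom tally by fragment:
  benzene ring core → C:6 H:6
  (− 4 ring H displaced by substituents)
  + CH2OH → C:1 H:3 O:1
  + CH3 → C:1 H:3
  + COOCH3 → C:2 H:3 O:2
  + Cl → Cl:1
Element totals:
  C: 10
  H: 11
  Cl: 1
  O: 3
Molecular formula: C10H11ClO3.
  M = 10(12.0) + 11(1.007825) + 34.968853 + 3(15.994915)
    = 120.000000 + 11.086075 + 34.968853 + 47.984745 = 214.039673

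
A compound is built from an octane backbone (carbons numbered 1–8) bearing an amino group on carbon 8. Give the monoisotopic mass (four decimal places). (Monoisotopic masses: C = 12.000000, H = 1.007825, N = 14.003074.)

129.1517

Atom tally by fragment:
  CH3 → C:1 H:3
  CH2 → C:1 H:2
  CH2 → C:1 H:2
  CH2 → C:1 H:2
  CH2 → C:1 H:2
  CH2 → C:1 H:2
  CH2 → C:1 H:2
  CH2NH2 → C:1 H:4 N:1
Element totals:
  C: 8
  H: 19
  N: 1
Molecular formula: C8H19N.
  M = 8(12.0) + 19(1.007825) + 14.003074
    = 96.000000 + 19.148675 + 14.003074 = 129.151749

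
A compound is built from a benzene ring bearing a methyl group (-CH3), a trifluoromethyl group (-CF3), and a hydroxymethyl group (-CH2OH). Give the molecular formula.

Atom tally by fragment:
  benzene ring core → C:6 H:6
  (− 3 ring H displaced by substituents)
  + CH3 → C:1 H:3
  + CF3 → C:1 F:3
  + CH2OH → C:1 H:3 O:1
Element totals:
  C: 9
  H: 9
  F: 3
  O: 1

C9H9F3O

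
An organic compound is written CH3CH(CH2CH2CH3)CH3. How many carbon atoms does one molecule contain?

Atom tally by fragment:
  CH3 → C:1 H:3
  CH(CH2CH2CH3) → C:4 H:8
  CH3 → C:1 H:3
Element totals:
  C: 6
  H: 14

6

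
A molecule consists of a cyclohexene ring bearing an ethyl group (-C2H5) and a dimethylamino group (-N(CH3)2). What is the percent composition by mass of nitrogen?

9.14%

Atom tally by fragment:
  cyclohexene ring core → C:6 H:10
  (− 2 ring H displaced by substituents)
  + C2H5 → C:2 H:5
  + N(CH3)2 → N:1 C:2 H:6
Element totals:
  C: 10
  H: 19
  N: 1
Molecular formula: C10H19N.
Molar mass = 153.269 g/mol.
Mass from N: 1 × 14.007 = 14.007 g/mol.
%N = 14.007 / 153.269 × 100 = 9.14%.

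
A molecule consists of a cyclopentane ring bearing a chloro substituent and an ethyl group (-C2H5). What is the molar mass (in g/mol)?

Atom tally by fragment:
  cyclopentane ring core → C:5 H:10
  (− 2 ring H displaced by substituents)
  + Cl → Cl:1
  + C2H5 → C:2 H:5
Element totals:
  C: 7
  H: 13
  Cl: 1
Molecular formula: C7H13Cl.
  M = 7(12.011) + 13(1.008) + 35.45
    = 84.077 + 13.104 + 35.450 = 132.631

132.63 g/mol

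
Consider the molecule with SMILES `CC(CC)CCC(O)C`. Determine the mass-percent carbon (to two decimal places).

73.78%

Atom tally by fragment:
  CH3 → C:1 H:3
  CH(C2H5) → C:3 H:6
  CH2 → C:1 H:2
  CH2 → C:1 H:2
  CH(OH) → C:1 H:2 O:1
  CH3 → C:1 H:3
Element totals:
  C: 8
  H: 18
  O: 1
Molecular formula: C8H18O.
Molar mass = 130.231 g/mol.
Mass from C: 8 × 12.011 = 96.088 g/mol.
%C = 96.088 / 130.231 × 100 = 73.78%.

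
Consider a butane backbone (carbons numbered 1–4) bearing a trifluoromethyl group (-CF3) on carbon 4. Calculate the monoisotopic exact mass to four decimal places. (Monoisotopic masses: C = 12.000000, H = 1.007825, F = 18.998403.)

Atom tally by fragment:
  CH3 → C:1 H:3
  CH2 → C:1 H:2
  CH2 → C:1 H:2
  CH2CF3 → C:2 H:2 F:3
Element totals:
  C: 5
  H: 9
  F: 3
Molecular formula: C5H9F3.
  M = 5(12.0) + 9(1.007825) + 3(18.998403)
    = 60.000000 + 9.070425 + 56.995209 = 126.065634

126.0656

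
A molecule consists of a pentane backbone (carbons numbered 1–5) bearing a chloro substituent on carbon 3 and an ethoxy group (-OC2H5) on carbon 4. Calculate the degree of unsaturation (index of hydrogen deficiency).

Atom tally by fragment:
  CH3 → C:1 H:3
  CH2 → C:1 H:2
  CH(Cl) → C:1 H:1 Cl:1
  CH(OC2H5) → C:3 H:6 O:1
  CH3 → C:1 H:3
Element totals:
  C: 7
  H: 15
  Cl: 1
  O: 1
Molecular formula: C7H15ClO.
DoU = (2C + 2 + N − H − X) / 2 = (2·7 + 2 + 0 − 15 − 1) / 2 = 0.

0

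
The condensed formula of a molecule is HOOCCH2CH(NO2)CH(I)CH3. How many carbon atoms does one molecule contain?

Element totals:
  C: 5
  H: 8
  I: 1
  N: 1
  O: 4

5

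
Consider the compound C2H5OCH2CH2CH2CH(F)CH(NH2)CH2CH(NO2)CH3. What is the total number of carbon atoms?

10

Element totals:
  C: 10
  H: 21
  F: 1
  N: 2
  O: 3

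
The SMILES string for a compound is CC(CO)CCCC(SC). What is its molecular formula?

C8H18OS

Atom tally by fragment:
  CH3 → C:1 H:3
  CH(CH2OH) → C:2 H:4 O:1
  CH2 → C:1 H:2
  CH2 → C:1 H:2
  CH2 → C:1 H:2
  CH2SCH3 → C:2 H:5 S:1
Element totals:
  C: 8
  H: 18
  O: 1
  S: 1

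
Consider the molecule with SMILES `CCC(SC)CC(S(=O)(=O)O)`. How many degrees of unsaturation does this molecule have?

Atom tally by fragment:
  CH3 → C:1 H:3
  CH2 → C:1 H:2
  CH(SCH3) → C:2 H:4 S:1
  CH2 → C:1 H:2
  CH2SO3H → C:1 H:3 S:1 O:3
Element totals:
  C: 6
  H: 14
  O: 3
  S: 2
Molecular formula: C6H14O3S2.
DoU = (2C + 2 + N − H − X) / 2 = (2·6 + 2 + 0 − 14 − 0) / 2 = 0.

0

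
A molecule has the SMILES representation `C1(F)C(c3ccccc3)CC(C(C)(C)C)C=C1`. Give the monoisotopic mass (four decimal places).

232.1627

Atom tally by fragment:
  cyclohexene ring core → C:6 H:10
  (− 3 ring H displaced by substituents)
  + F → F:1
  + C6H5 → C:6 H:5
  + C(CH3)3 → C:4 H:9
Element totals:
  C: 16
  H: 21
  F: 1
Molecular formula: C16H21F.
  M = 16(12.0) + 21(1.007825) + 18.998403
    = 192.000000 + 21.164325 + 18.998403 = 232.162728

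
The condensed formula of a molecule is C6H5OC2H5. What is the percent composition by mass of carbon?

78.65%

Element totals:
  C: 8
  H: 10
  O: 1
Molecular formula: C8H10O.
Molar mass = 122.167 g/mol.
Mass from C: 8 × 12.011 = 96.088 g/mol.
%C = 96.088 / 122.167 × 100 = 78.65%.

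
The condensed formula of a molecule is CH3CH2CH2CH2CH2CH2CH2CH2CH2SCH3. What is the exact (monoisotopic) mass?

174.1442

Atom tally by fragment:
  CH3 → C:1 H:3
  CH2 → C:1 H:2
  CH2 → C:1 H:2
  CH2 → C:1 H:2
  CH2 → C:1 H:2
  CH2 → C:1 H:2
  CH2 → C:1 H:2
  CH2 → C:1 H:2
  CH2SCH3 → C:2 H:5 S:1
Element totals:
  C: 10
  H: 22
  S: 1
Molecular formula: C10H22S.
  M = 10(12.0) + 22(1.007825) + 31.972071
    = 120.000000 + 22.172150 + 31.972071 = 174.144221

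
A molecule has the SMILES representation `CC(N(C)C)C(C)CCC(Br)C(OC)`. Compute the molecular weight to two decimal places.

Atom tally by fragment:
  CH3 → C:1 H:3
  CH(N(CH3)2) → C:3 H:7 N:1
  CH(CH3) → C:2 H:4
  CH2 → C:1 H:2
  CH2 → C:1 H:2
  CH(Br) → C:1 H:1 Br:1
  CH2OCH3 → C:2 H:5 O:1
Element totals:
  C: 11
  H: 24
  Br: 1
  N: 1
  O: 1
Molecular formula: C11H24BrNO.
  M = 11(12.011) + 24(1.008) + 79.904 + 14.007 + 15.999
    = 132.121 + 24.192 + 79.904 + 14.007 + 15.999 = 266.223

266.22 g/mol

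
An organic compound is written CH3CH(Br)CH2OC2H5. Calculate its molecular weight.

167.05 g/mol

Element totals:
  C: 5
  H: 11
  Br: 1
  O: 1
Molecular formula: C5H11BrO.
  M = 5(12.011) + 11(1.008) + 79.904 + 15.999
    = 60.055 + 11.088 + 79.904 + 15.999 = 167.046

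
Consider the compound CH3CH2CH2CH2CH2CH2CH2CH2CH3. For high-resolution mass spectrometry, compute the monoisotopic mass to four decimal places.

128.1565

Atom tally by fragment:
  CH3 → C:1 H:3
  CH2 → C:1 H:2
  CH2 → C:1 H:2
  CH2 → C:1 H:2
  CH2 → C:1 H:2
  CH2 → C:1 H:2
  CH2 → C:1 H:2
  CH2 → C:1 H:2
  CH3 → C:1 H:3
Element totals:
  C: 9
  H: 20
Molecular formula: C9H20.
  M = 9(12.0) + 20(1.007825)
    = 108.000000 + 20.156500 = 128.156500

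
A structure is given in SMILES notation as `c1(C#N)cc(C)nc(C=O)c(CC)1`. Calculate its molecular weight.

Atom tally by fragment:
  pyridine ring core → C:5 H:5 N:1
  (− 4 ring H displaced by substituents)
  + CN → C:1 N:1
  + CH3 → C:1 H:3
  + CHO → C:1 H:1 O:1
  + C2H5 → C:2 H:5
Element totals:
  C: 10
  H: 10
  N: 2
  O: 1
Molecular formula: C10H10N2O.
  M = 10(12.011) + 10(1.008) + 2(14.007) + 15.999
    = 120.110 + 10.080 + 28.014 + 15.999 = 174.203

174.20 g/mol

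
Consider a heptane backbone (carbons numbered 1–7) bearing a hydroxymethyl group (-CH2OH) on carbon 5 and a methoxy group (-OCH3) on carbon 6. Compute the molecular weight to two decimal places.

Atom tally by fragment:
  CH3 → C:1 H:3
  CH2 → C:1 H:2
  CH2 → C:1 H:2
  CH2 → C:1 H:2
  CH(CH2OH) → C:2 H:4 O:1
  CH(OCH3) → C:2 H:4 O:1
  CH3 → C:1 H:3
Element totals:
  C: 9
  H: 20
  O: 2
Molecular formula: C9H20O2.
  M = 9(12.011) + 20(1.008) + 2(15.999)
    = 108.099 + 20.160 + 31.998 = 160.257

160.26 g/mol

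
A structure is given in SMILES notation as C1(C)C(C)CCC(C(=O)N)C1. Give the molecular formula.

Atom tally by fragment:
  cyclohexane ring core → C:6 H:12
  (− 3 ring H displaced by substituents)
  + CH3 → C:1 H:3
  + CH3 → C:1 H:3
  + CONH2 → C:1 H:2 O:1 N:1
Element totals:
  C: 9
  H: 17
  N: 1
  O: 1

C9H17NO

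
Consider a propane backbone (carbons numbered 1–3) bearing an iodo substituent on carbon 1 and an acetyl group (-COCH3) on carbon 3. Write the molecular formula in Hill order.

C5H9IO

Atom tally by fragment:
  ICH2 → C:1 H:2 I:1
  CH2 → C:1 H:2
  CH2COCH3 → C:3 H:5 O:1
Element totals:
  C: 5
  H: 9
  I: 1
  O: 1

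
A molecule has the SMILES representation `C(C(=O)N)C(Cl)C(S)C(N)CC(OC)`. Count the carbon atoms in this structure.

Atom tally by fragment:
  H2NOCCH2 → C:2 H:4 O:1 N:1
  CH(Cl) → C:1 H:1 Cl:1
  CH(SH) → C:1 H:2 S:1
  CH(NH2) → C:1 H:3 N:1
  CH2 → C:1 H:2
  CH2OCH3 → C:2 H:5 O:1
Element totals:
  C: 8
  H: 17
  Cl: 1
  N: 2
  O: 2
  S: 1

8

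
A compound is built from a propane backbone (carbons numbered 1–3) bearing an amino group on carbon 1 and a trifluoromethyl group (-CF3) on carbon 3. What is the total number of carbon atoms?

Atom tally by fragment:
  H2NCH2 → C:1 H:4 N:1
  CH2 → C:1 H:2
  CH2CF3 → C:2 H:2 F:3
Element totals:
  C: 4
  H: 8
  F: 3
  N: 1

4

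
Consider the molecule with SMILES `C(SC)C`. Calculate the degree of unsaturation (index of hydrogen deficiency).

Atom tally by fragment:
  CH3SCH2 → C:2 H:5 S:1
  CH3 → C:1 H:3
Element totals:
  C: 3
  H: 8
  S: 1
Molecular formula: C3H8S.
DoU = (2C + 2 + N − H − X) / 2 = (2·3 + 2 + 0 − 8 − 0) / 2 = 0.

0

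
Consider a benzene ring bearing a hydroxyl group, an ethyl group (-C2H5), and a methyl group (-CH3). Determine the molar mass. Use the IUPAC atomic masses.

Atom tally by fragment:
  benzene ring core → C:6 H:6
  (− 3 ring H displaced by substituents)
  + OH → O:1 H:1
  + C2H5 → C:2 H:5
  + CH3 → C:1 H:3
Element totals:
  C: 9
  H: 12
  O: 1
Molecular formula: C9H12O.
  M = 9(12.011) + 12(1.008) + 15.999
    = 108.099 + 12.096 + 15.999 = 136.194

136.19 g/mol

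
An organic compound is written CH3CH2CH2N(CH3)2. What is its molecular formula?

Atom tally by fragment:
  CH3 → C:1 H:3
  CH2 → C:1 H:2
  CH2N(CH3)2 → C:3 H:8 N:1
Element totals:
  C: 5
  H: 13
  N: 1

C5H13N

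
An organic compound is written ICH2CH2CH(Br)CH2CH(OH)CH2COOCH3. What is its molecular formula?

Element totals:
  C: 8
  H: 14
  Br: 1
  I: 1
  O: 3

C8H14BrIO3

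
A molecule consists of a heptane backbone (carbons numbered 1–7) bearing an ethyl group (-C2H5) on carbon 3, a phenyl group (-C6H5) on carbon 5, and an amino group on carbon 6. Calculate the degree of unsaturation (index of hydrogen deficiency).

Atom tally by fragment:
  CH3 → C:1 H:3
  CH2 → C:1 H:2
  CH(C2H5) → C:3 H:6
  CH2 → C:1 H:2
  CH(C6H5) → C:7 H:6
  CH(NH2) → C:1 H:3 N:1
  CH3 → C:1 H:3
Element totals:
  C: 15
  H: 25
  N: 1
Molecular formula: C15H25N.
DoU = (2C + 2 + N − H − X) / 2 = (2·15 + 2 + 1 − 25 − 0) / 2 = 4.

4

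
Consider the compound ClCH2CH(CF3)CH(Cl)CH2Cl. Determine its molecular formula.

Element totals:
  C: 5
  H: 6
  Cl: 3
  F: 3

C5H6Cl3F3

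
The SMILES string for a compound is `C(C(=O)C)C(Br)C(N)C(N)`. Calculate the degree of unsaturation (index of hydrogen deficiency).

1

Atom tally by fragment:
  CH3COCH2 → C:3 H:5 O:1
  CH(Br) → C:1 H:1 Br:1
  CH(NH2) → C:1 H:3 N:1
  CH2NH2 → C:1 H:4 N:1
Element totals:
  C: 6
  H: 13
  Br: 1
  N: 2
  O: 1
Molecular formula: C6H13BrN2O.
DoU = (2C + 2 + N − H − X) / 2 = (2·6 + 2 + 2 − 13 − 1) / 2 = 1.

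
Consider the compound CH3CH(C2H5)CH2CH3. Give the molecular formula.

C6H14

Element totals:
  C: 6
  H: 14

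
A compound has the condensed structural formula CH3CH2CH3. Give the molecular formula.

Atom tally by fragment:
  CH3 → C:1 H:3
  CH2 → C:1 H:2
  CH3 → C:1 H:3
Element totals:
  C: 3
  H: 8

C3H8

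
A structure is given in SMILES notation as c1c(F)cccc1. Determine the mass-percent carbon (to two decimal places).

74.99%

Atom tally by fragment:
  benzene ring core → C:6 H:6
  (− 1 ring H displaced by substituents)
  + F → F:1
Element totals:
  C: 6
  H: 5
  F: 1
Molecular formula: C6H5F.
Molar mass = 96.104 g/mol.
Mass from C: 6 × 12.011 = 72.066 g/mol.
%C = 72.066 / 96.104 × 100 = 74.99%.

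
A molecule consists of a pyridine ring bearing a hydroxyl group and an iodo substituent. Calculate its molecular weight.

Atom tally by fragment:
  pyridine ring core → C:5 H:5 N:1
  (− 2 ring H displaced by substituents)
  + OH → O:1 H:1
  + I → I:1
Element totals:
  C: 5
  H: 4
  I: 1
  N: 1
  O: 1
Molecular formula: C5H4INO.
  M = 5(12.011) + 4(1.008) + 126.904 + 14.007 + 15.999
    = 60.055 + 4.032 + 126.904 + 14.007 + 15.999 = 220.997

221.00 g/mol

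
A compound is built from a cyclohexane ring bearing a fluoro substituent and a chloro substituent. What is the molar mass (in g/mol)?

Atom tally by fragment:
  cyclohexane ring core → C:6 H:12
  (− 2 ring H displaced by substituents)
  + F → F:1
  + Cl → Cl:1
Element totals:
  C: 6
  H: 10
  Cl: 1
  F: 1
Molecular formula: C6H10ClF.
  M = 6(12.011) + 10(1.008) + 35.45 + 18.998
    = 72.066 + 10.080 + 35.450 + 18.998 = 136.594

136.59 g/mol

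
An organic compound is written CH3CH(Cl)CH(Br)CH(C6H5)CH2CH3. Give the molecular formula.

C12H16BrCl

Atom tally by fragment:
  CH3 → C:1 H:3
  CH(Cl) → C:1 H:1 Cl:1
  CH(Br) → C:1 H:1 Br:1
  CH(C6H5) → C:7 H:6
  CH2 → C:1 H:2
  CH3 → C:1 H:3
Element totals:
  C: 12
  H: 16
  Br: 1
  Cl: 1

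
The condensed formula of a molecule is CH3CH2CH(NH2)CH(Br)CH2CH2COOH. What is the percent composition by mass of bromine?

35.66%

Atom tally by fragment:
  CH3 → C:1 H:3
  CH2 → C:1 H:2
  CH(NH2) → C:1 H:3 N:1
  CH(Br) → C:1 H:1 Br:1
  CH2 → C:1 H:2
  CH2COOH → C:2 H:3 O:2
Element totals:
  C: 7
  H: 14
  Br: 1
  N: 1
  O: 2
Molecular formula: C7H14BrNO2.
Molar mass = 224.098 g/mol.
Mass from Br: 1 × 79.904 = 79.904 g/mol.
%Br = 79.904 / 224.098 × 100 = 35.66%.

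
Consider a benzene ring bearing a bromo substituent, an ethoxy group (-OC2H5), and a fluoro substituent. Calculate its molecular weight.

Atom tally by fragment:
  benzene ring core → C:6 H:6
  (− 3 ring H displaced by substituents)
  + Br → Br:1
  + OC2H5 → C:2 H:5 O:1
  + F → F:1
Element totals:
  C: 8
  H: 8
  Br: 1
  F: 1
  O: 1
Molecular formula: C8H8BrFO.
  M = 8(12.011) + 8(1.008) + 79.904 + 18.998 + 15.999
    = 96.088 + 8.064 + 79.904 + 18.998 + 15.999 = 219.053

219.05 g/mol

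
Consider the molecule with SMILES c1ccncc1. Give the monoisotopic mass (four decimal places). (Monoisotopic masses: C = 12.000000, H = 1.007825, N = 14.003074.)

79.0422

Atom tally by fragment:
  pyridine ring core → C:5 H:5 N:1
Element totals:
  C: 5
  H: 5
  N: 1
Molecular formula: C5H5N.
  M = 5(12.0) + 5(1.007825) + 14.003074
    = 60.000000 + 5.039125 + 14.003074 = 79.042199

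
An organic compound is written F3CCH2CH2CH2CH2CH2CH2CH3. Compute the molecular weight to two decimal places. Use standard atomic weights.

Atom tally by fragment:
  F3CCH2 → C:2 H:2 F:3
  CH2 → C:1 H:2
  CH2 → C:1 H:2
  CH2 → C:1 H:2
  CH2 → C:1 H:2
  CH2 → C:1 H:2
  CH3 → C:1 H:3
Element totals:
  C: 8
  H: 15
  F: 3
Molecular formula: C8H15F3.
  M = 8(12.011) + 15(1.008) + 3(18.998)
    = 96.088 + 15.120 + 56.994 = 168.202

168.20 g/mol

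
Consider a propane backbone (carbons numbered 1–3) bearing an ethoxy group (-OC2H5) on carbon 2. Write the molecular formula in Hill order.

C5H12O

Atom tally by fragment:
  CH3 → C:1 H:3
  CH(OC2H5) → C:3 H:6 O:1
  CH3 → C:1 H:3
Element totals:
  C: 5
  H: 12
  O: 1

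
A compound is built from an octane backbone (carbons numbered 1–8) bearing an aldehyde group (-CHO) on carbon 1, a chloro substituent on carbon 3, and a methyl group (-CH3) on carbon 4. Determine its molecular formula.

C10H19ClO

Atom tally by fragment:
  OHCCH2 → C:2 H:3 O:1
  CH2 → C:1 H:2
  CH(Cl) → C:1 H:1 Cl:1
  CH(CH3) → C:2 H:4
  CH2 → C:1 H:2
  CH2 → C:1 H:2
  CH2 → C:1 H:2
  CH3 → C:1 H:3
Element totals:
  C: 10
  H: 19
  Cl: 1
  O: 1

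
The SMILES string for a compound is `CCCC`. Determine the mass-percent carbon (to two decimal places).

Atom tally by fragment:
  CH3 → C:1 H:3
  CH2 → C:1 H:2
  CH2 → C:1 H:2
  CH3 → C:1 H:3
Element totals:
  C: 4
  H: 10
Molecular formula: C4H10.
Molar mass = 58.124 g/mol.
Mass from C: 4 × 12.011 = 48.044 g/mol.
%C = 48.044 / 58.124 × 100 = 82.66%.

82.66%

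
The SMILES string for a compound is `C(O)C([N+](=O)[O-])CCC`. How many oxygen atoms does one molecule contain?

Atom tally by fragment:
  HOCH2 → C:1 H:3 O:1
  CH(NO2) → C:1 H:1 N:1 O:2
  CH2 → C:1 H:2
  CH2 → C:1 H:2
  CH3 → C:1 H:3
Element totals:
  C: 5
  H: 11
  N: 1
  O: 3

3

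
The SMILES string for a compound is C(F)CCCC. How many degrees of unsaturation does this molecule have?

0

Atom tally by fragment:
  FCH2 → C:1 H:2 F:1
  CH2 → C:1 H:2
  CH2 → C:1 H:2
  CH2 → C:1 H:2
  CH3 → C:1 H:3
Element totals:
  C: 5
  H: 11
  F: 1
Molecular formula: C5H11F.
DoU = (2C + 2 + N − H − X) / 2 = (2·5 + 2 + 0 − 11 − 1) / 2 = 0.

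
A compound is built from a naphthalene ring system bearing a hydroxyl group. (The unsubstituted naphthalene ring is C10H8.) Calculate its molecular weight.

144.17 g/mol

Atom tally by fragment:
  naphthalene ring system core → C:10 H:8
  (− 1 ring H displaced by substituents)
  + OH → O:1 H:1
Element totals:
  C: 10
  H: 8
  O: 1
Molecular formula: C10H8O.
  M = 10(12.011) + 8(1.008) + 15.999
    = 120.110 + 8.064 + 15.999 = 144.173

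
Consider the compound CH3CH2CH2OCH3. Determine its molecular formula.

Element totals:
  C: 4
  H: 10
  O: 1

C4H10O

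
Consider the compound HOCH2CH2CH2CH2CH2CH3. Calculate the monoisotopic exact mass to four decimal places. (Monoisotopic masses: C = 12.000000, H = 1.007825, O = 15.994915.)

Element totals:
  C: 6
  H: 14
  O: 1
Molecular formula: C6H14O.
  M = 6(12.0) + 14(1.007825) + 15.994915
    = 72.000000 + 14.109550 + 15.994915 = 102.104465

102.1045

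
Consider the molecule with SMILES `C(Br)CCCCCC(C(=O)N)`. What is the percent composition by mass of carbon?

43.26%

Atom tally by fragment:
  BrCH2 → C:1 H:2 Br:1
  CH2 → C:1 H:2
  CH2 → C:1 H:2
  CH2 → C:1 H:2
  CH2 → C:1 H:2
  CH2 → C:1 H:2
  CH2CONH2 → C:2 H:4 O:1 N:1
Element totals:
  C: 8
  H: 16
  Br: 1
  N: 1
  O: 1
Molecular formula: C8H16BrNO.
Molar mass = 222.126 g/mol.
Mass from C: 8 × 12.011 = 96.088 g/mol.
%C = 96.088 / 222.126 × 100 = 43.26%.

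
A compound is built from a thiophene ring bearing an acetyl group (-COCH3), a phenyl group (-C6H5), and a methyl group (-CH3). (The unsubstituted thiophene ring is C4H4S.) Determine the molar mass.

Atom tally by fragment:
  thiophene ring core → C:4 H:4 S:1
  (− 3 ring H displaced by substituents)
  + COCH3 → C:2 H:3 O:1
  + C6H5 → C:6 H:5
  + CH3 → C:1 H:3
Element totals:
  C: 13
  H: 12
  O: 1
  S: 1
Molecular formula: C13H12OS.
  M = 13(12.011) + 12(1.008) + 15.999 + 32.06
    = 156.143 + 12.096 + 15.999 + 32.060 = 216.298

216.30 g/mol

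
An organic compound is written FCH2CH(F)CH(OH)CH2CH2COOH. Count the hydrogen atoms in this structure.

Atom tally by fragment:
  FCH2 → C:1 H:2 F:1
  CH(F) → C:1 H:1 F:1
  CH(OH) → C:1 H:2 O:1
  CH2 → C:1 H:2
  CH2COOH → C:2 H:3 O:2
Element totals:
  C: 6
  H: 10
  F: 2
  O: 3

10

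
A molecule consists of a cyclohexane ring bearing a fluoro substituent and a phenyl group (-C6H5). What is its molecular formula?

Atom tally by fragment:
  cyclohexane ring core → C:6 H:12
  (− 2 ring H displaced by substituents)
  + F → F:1
  + C6H5 → C:6 H:5
Element totals:
  C: 12
  H: 15
  F: 1

C12H15F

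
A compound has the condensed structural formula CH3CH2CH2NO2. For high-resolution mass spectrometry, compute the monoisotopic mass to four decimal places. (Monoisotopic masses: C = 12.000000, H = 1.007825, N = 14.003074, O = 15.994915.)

Element totals:
  C: 3
  H: 7
  N: 1
  O: 2
Molecular formula: C3H7NO2.
  M = 3(12.0) + 7(1.007825) + 14.003074 + 2(15.994915)
    = 36.000000 + 7.054775 + 14.003074 + 31.989830 = 89.047679

89.0477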